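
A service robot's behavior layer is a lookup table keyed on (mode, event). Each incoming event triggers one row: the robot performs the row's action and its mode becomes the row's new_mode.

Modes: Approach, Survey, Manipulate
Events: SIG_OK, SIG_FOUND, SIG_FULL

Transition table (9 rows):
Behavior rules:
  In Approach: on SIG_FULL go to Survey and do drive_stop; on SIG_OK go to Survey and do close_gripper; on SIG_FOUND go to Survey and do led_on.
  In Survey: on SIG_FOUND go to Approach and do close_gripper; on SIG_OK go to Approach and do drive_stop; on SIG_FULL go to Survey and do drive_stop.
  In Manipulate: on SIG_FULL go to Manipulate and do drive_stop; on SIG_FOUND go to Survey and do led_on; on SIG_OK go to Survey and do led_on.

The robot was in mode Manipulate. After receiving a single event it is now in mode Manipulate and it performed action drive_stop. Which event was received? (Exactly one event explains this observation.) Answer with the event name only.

try SIG_OK: (Manipulate, SIG_OK) → (Survey, led_on)
try SIG_FOUND: (Manipulate, SIG_FOUND) → (Survey, led_on)
try SIG_FULL: (Manipulate, SIG_FULL) → (Manipulate, drive_stop)  ← matches

SIG_FULL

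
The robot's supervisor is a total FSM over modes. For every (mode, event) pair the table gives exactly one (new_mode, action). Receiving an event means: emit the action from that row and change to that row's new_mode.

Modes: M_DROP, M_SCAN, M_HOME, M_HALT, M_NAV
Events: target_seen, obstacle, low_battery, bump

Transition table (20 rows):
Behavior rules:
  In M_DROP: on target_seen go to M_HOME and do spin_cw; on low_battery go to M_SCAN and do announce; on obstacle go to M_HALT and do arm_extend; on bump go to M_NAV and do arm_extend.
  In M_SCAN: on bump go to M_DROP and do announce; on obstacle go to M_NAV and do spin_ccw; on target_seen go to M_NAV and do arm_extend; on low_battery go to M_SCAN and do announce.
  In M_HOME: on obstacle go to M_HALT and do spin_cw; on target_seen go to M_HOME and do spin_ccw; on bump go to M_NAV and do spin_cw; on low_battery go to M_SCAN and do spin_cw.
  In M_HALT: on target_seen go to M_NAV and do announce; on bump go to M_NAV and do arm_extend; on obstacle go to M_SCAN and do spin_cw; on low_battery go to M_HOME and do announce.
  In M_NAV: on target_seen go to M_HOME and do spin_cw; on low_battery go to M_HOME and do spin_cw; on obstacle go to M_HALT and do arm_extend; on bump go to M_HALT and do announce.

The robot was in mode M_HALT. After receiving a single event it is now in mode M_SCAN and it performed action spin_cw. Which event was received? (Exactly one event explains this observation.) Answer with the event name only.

try target_seen: (M_HALT, target_seen) → (M_NAV, announce)
try obstacle: (M_HALT, obstacle) → (M_SCAN, spin_cw)  ← matches
try low_battery: (M_HALT, low_battery) → (M_HOME, announce)
try bump: (M_HALT, bump) → (M_NAV, arm_extend)

obstacle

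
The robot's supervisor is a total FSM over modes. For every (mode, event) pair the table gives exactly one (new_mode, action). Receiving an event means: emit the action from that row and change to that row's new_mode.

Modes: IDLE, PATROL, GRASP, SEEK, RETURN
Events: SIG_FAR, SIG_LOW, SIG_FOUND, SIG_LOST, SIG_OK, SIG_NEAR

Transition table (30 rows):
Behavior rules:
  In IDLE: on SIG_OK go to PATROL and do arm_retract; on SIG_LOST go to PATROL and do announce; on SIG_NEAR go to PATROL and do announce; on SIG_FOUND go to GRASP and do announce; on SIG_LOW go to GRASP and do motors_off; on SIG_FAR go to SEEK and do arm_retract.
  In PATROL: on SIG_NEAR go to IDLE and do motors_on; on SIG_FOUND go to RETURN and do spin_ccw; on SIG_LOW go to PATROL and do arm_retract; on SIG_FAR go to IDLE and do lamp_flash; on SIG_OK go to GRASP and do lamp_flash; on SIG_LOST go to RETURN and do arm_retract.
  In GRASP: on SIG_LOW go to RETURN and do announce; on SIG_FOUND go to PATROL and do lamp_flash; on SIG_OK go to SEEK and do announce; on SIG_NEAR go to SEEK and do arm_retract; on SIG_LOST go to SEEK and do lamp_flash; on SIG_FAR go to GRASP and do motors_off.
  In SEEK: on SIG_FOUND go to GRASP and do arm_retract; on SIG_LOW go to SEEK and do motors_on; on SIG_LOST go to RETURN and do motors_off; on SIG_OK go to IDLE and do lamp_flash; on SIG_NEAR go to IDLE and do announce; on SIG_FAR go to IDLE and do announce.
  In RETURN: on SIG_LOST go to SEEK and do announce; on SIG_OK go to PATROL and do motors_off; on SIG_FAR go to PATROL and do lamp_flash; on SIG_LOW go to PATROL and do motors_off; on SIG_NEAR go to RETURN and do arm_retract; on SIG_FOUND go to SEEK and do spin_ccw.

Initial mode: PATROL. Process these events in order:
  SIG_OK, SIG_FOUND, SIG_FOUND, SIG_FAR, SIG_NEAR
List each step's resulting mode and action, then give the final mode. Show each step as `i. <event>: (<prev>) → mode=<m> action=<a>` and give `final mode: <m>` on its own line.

1. SIG_OK: (PATROL) → mode=GRASP action=lamp_flash
2. SIG_FOUND: (GRASP) → mode=PATROL action=lamp_flash
3. SIG_FOUND: (PATROL) → mode=RETURN action=spin_ccw
4. SIG_FAR: (RETURN) → mode=PATROL action=lamp_flash
5. SIG_NEAR: (PATROL) → mode=IDLE action=motors_on

final mode: IDLE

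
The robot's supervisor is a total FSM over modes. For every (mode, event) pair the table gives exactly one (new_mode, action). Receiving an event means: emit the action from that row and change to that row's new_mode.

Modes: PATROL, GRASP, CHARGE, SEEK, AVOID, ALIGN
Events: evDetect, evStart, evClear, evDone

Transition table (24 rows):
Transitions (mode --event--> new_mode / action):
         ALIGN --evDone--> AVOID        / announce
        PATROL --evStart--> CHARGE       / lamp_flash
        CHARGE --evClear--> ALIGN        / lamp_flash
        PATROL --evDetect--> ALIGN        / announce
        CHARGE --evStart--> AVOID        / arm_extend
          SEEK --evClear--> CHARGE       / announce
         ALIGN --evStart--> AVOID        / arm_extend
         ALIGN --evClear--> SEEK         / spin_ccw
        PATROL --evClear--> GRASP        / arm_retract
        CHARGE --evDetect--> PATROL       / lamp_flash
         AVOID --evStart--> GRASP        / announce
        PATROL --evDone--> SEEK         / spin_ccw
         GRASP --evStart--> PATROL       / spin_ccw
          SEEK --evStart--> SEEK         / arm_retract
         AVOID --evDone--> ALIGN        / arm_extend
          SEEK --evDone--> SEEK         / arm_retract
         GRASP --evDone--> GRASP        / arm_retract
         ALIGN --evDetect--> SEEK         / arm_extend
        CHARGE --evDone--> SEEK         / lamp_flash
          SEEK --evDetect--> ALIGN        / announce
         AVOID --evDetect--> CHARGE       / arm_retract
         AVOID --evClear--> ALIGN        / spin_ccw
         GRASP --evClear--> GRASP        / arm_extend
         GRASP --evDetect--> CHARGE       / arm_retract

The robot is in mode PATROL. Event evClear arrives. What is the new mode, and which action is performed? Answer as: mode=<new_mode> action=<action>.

current mode = PATROL; filter table to that mode:
  (PATROL, evStart) → (CHARGE, lamp_flash)
  (PATROL, evDetect) → (ALIGN, announce)
  (PATROL, evClear) → (GRASP, arm_retract)  ← event matches
  (PATROL, evDone) → (SEEK, spin_ccw)
event = evClear selects (GRASP, arm_retract)

mode=GRASP action=arm_retract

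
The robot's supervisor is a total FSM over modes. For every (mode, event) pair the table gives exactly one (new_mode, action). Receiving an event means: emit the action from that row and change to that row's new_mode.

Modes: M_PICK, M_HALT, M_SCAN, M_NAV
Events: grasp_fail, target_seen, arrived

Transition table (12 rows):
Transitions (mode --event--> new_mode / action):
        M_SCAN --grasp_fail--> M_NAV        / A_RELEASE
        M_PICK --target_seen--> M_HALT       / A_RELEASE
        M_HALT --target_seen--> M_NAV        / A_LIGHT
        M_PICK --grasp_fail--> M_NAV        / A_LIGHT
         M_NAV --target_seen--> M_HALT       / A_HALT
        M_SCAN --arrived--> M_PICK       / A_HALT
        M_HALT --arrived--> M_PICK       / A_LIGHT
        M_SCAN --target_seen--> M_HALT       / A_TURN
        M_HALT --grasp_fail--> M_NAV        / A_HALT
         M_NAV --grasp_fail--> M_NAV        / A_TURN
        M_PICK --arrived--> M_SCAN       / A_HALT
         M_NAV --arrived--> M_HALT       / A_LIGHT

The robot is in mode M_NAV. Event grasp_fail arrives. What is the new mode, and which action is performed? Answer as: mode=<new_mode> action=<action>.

current mode = M_NAV; filter table to that mode:
  (M_NAV, target_seen) → (M_HALT, A_HALT)
  (M_NAV, grasp_fail) → (M_NAV, A_TURN)  ← event matches
  (M_NAV, arrived) → (M_HALT, A_LIGHT)
event = grasp_fail selects (M_NAV, A_TURN)

mode=M_NAV action=A_TURN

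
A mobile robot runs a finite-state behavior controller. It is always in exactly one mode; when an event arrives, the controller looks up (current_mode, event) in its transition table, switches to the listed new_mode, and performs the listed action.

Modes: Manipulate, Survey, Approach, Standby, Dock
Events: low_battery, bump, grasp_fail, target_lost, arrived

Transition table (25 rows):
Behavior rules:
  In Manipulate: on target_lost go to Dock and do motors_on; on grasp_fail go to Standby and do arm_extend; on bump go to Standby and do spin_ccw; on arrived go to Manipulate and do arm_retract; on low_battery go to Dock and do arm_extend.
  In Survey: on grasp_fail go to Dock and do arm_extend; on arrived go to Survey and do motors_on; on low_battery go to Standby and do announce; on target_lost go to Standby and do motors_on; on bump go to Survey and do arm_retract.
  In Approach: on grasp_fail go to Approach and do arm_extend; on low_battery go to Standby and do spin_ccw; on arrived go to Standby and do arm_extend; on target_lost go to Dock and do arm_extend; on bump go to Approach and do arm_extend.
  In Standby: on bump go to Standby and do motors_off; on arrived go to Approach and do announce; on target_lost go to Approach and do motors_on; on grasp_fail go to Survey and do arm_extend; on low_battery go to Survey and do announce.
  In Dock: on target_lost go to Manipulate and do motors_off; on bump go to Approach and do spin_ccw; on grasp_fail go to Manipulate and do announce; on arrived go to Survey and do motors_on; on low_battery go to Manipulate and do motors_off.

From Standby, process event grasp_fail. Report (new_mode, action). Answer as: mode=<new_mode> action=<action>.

mode=Survey action=arm_extend

current mode = Standby; filter table to that mode:
  (Standby, bump) → (Standby, motors_off)
  (Standby, arrived) → (Approach, announce)
  (Standby, target_lost) → (Approach, motors_on)
  (Standby, grasp_fail) → (Survey, arm_extend)  ← event matches
  (Standby, low_battery) → (Survey, announce)
event = grasp_fail selects (Survey, arm_extend)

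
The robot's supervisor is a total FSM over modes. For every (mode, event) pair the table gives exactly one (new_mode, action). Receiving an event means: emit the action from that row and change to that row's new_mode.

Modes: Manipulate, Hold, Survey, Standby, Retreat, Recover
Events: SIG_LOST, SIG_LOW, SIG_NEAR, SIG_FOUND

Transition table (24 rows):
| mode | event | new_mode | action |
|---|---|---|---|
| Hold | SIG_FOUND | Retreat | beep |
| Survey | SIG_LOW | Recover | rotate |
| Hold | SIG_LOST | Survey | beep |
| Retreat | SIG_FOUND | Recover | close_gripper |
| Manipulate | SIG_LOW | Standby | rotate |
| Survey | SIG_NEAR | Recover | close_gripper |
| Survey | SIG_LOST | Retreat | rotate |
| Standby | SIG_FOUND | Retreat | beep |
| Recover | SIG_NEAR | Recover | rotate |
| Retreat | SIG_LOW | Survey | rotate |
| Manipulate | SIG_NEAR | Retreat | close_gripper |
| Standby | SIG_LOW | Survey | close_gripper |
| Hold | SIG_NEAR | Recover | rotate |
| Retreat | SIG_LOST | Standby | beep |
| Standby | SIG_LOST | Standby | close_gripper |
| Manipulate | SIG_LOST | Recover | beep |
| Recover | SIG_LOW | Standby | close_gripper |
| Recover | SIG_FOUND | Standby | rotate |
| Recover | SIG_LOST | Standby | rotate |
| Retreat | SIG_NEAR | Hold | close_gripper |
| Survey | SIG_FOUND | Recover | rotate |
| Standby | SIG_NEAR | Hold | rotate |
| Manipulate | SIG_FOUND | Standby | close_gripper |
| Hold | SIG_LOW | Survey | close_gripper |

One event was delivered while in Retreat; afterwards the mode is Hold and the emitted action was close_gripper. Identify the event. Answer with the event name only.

try SIG_LOST: (Retreat, SIG_LOST) → (Standby, beep)
try SIG_LOW: (Retreat, SIG_LOW) → (Survey, rotate)
try SIG_NEAR: (Retreat, SIG_NEAR) → (Hold, close_gripper)  ← matches
try SIG_FOUND: (Retreat, SIG_FOUND) → (Recover, close_gripper)

SIG_NEAR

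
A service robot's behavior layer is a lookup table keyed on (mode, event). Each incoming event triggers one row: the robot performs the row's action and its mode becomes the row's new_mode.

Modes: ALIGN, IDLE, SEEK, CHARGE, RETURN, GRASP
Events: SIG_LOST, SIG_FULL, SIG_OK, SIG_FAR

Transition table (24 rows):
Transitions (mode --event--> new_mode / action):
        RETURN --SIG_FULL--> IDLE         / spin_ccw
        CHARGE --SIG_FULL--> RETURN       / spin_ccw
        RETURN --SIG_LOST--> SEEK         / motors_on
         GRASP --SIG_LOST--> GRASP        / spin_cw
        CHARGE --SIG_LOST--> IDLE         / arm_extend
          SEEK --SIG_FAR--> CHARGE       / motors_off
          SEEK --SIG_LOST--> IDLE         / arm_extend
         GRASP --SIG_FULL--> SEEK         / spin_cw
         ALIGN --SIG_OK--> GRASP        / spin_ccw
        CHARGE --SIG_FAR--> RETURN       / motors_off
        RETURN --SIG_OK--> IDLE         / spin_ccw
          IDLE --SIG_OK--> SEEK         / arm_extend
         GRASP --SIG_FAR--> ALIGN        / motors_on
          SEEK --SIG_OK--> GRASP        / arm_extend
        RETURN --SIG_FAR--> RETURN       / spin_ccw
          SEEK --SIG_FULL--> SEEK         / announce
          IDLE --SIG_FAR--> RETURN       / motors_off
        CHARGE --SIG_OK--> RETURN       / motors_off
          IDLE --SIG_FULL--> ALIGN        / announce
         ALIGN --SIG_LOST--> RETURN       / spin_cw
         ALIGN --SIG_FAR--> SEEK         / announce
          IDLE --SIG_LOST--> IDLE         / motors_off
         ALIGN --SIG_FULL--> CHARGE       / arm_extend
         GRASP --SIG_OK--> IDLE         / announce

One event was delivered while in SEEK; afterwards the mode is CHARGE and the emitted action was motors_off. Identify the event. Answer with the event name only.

SIG_FAR

try SIG_LOST: (SEEK, SIG_LOST) → (IDLE, arm_extend)
try SIG_FULL: (SEEK, SIG_FULL) → (SEEK, announce)
try SIG_OK: (SEEK, SIG_OK) → (GRASP, arm_extend)
try SIG_FAR: (SEEK, SIG_FAR) → (CHARGE, motors_off)  ← matches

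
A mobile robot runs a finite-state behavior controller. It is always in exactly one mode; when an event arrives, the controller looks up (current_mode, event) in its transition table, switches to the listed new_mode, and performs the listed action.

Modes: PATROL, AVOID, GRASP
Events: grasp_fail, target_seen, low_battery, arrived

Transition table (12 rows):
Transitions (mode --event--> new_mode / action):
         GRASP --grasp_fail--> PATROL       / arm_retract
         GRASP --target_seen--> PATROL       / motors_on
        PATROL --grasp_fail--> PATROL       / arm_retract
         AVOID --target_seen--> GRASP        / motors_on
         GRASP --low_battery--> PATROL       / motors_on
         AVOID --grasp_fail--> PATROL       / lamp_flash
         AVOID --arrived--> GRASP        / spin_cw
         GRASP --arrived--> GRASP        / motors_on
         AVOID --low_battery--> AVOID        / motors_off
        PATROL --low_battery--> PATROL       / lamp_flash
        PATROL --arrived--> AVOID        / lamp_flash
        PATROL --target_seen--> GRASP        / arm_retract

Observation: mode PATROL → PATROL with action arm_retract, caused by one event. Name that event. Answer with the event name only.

grasp_fail

try grasp_fail: (PATROL, grasp_fail) → (PATROL, arm_retract)  ← matches
try target_seen: (PATROL, target_seen) → (GRASP, arm_retract)
try low_battery: (PATROL, low_battery) → (PATROL, lamp_flash)
try arrived: (PATROL, arrived) → (AVOID, lamp_flash)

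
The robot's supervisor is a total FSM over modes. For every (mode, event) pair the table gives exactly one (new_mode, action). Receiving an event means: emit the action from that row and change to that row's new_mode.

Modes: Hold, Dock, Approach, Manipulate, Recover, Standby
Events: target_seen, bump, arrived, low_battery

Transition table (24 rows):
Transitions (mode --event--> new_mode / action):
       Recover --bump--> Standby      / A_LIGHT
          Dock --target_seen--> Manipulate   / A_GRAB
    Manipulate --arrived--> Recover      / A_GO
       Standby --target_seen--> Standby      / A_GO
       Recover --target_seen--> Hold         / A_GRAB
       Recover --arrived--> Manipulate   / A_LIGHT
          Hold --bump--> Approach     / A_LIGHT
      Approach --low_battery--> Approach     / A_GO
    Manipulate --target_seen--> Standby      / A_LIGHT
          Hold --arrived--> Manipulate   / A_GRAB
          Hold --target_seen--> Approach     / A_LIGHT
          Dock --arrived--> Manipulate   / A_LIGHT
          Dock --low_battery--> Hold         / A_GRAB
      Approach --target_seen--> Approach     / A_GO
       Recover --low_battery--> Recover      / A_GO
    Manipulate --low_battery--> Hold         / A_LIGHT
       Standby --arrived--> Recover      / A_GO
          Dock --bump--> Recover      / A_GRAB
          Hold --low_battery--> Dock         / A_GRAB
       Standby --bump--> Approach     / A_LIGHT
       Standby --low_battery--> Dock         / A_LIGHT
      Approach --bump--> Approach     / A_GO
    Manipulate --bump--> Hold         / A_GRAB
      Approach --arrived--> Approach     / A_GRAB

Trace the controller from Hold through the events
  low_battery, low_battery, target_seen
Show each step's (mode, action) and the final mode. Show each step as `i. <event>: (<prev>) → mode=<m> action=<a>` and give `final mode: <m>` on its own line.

final mode: Approach

1. low_battery: (Hold) → mode=Dock action=A_GRAB
2. low_battery: (Dock) → mode=Hold action=A_GRAB
3. target_seen: (Hold) → mode=Approach action=A_LIGHT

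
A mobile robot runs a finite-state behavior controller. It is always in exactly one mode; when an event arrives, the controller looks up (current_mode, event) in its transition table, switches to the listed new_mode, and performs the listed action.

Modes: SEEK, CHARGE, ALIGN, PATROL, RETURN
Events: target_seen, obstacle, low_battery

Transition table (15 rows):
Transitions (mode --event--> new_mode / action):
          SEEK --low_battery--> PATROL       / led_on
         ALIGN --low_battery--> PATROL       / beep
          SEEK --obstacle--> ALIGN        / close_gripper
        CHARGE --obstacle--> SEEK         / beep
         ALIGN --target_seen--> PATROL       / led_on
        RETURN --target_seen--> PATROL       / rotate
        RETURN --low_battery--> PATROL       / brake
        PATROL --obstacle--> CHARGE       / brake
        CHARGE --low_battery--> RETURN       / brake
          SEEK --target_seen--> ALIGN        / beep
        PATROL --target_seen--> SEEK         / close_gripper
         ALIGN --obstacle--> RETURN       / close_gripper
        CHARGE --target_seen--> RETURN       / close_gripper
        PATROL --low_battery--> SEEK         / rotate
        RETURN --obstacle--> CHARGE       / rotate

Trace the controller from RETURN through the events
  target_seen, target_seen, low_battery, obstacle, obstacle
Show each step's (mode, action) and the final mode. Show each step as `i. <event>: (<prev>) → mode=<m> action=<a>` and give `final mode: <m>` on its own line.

final mode: SEEK

1. target_seen: (RETURN) → mode=PATROL action=rotate
2. target_seen: (PATROL) → mode=SEEK action=close_gripper
3. low_battery: (SEEK) → mode=PATROL action=led_on
4. obstacle: (PATROL) → mode=CHARGE action=brake
5. obstacle: (CHARGE) → mode=SEEK action=beep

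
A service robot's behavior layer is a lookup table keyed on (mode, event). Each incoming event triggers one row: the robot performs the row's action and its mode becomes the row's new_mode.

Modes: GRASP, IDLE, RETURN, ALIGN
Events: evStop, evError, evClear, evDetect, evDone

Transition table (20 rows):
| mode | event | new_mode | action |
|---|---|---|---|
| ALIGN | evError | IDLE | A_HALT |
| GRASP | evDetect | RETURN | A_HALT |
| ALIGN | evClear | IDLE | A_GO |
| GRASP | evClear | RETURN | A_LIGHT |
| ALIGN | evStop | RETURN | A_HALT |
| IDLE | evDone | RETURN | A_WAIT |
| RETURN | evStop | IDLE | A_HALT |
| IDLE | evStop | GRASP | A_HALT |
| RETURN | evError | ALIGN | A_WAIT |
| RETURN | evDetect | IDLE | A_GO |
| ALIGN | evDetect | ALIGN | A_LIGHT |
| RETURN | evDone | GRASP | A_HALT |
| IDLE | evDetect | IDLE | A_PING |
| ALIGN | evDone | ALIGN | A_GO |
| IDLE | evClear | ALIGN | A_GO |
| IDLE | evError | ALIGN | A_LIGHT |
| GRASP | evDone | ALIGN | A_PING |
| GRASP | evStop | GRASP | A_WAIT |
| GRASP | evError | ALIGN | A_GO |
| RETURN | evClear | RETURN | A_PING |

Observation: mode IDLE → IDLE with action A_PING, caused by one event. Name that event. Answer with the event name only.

evDetect

try evStop: (IDLE, evStop) → (GRASP, A_HALT)
try evError: (IDLE, evError) → (ALIGN, A_LIGHT)
try evClear: (IDLE, evClear) → (ALIGN, A_GO)
try evDetect: (IDLE, evDetect) → (IDLE, A_PING)  ← matches
try evDone: (IDLE, evDone) → (RETURN, A_WAIT)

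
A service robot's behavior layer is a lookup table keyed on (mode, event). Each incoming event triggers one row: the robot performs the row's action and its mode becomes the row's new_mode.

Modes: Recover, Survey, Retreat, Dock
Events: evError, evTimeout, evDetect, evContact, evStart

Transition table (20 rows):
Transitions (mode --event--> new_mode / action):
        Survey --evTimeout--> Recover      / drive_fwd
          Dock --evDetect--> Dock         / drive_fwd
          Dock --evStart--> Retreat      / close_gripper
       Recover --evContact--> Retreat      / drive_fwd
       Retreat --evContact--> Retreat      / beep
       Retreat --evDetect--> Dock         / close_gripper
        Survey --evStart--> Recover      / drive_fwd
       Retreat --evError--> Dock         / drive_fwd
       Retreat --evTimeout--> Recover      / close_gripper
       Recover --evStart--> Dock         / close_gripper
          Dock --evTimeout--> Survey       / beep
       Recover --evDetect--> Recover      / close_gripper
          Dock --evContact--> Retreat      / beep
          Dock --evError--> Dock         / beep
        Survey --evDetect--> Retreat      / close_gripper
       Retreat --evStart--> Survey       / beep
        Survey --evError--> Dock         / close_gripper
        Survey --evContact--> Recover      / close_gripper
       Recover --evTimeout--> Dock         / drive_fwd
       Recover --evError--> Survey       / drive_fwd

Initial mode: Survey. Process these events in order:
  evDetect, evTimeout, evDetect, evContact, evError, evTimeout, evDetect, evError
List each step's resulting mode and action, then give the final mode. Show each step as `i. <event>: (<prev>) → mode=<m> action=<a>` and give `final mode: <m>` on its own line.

1. evDetect: (Survey) → mode=Retreat action=close_gripper
2. evTimeout: (Retreat) → mode=Recover action=close_gripper
3. evDetect: (Recover) → mode=Recover action=close_gripper
4. evContact: (Recover) → mode=Retreat action=drive_fwd
5. evError: (Retreat) → mode=Dock action=drive_fwd
6. evTimeout: (Dock) → mode=Survey action=beep
7. evDetect: (Survey) → mode=Retreat action=close_gripper
8. evError: (Retreat) → mode=Dock action=drive_fwd

final mode: Dock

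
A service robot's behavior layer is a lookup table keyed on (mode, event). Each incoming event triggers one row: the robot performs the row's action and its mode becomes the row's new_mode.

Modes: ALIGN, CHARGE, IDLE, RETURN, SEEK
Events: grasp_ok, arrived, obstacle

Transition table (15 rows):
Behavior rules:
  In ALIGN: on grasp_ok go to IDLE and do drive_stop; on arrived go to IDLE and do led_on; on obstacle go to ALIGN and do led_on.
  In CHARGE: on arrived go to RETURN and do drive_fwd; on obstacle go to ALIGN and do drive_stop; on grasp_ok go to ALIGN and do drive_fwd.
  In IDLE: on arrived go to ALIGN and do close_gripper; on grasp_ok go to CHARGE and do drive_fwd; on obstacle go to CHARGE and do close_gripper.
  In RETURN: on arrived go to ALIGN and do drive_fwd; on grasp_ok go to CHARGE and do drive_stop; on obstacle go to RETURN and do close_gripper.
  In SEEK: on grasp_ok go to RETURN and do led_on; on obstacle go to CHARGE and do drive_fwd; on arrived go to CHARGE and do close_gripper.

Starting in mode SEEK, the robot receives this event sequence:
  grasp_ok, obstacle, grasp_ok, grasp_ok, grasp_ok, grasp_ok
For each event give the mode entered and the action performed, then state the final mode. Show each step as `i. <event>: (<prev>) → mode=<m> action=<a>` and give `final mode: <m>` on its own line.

1. grasp_ok: (SEEK) → mode=RETURN action=led_on
2. obstacle: (RETURN) → mode=RETURN action=close_gripper
3. grasp_ok: (RETURN) → mode=CHARGE action=drive_stop
4. grasp_ok: (CHARGE) → mode=ALIGN action=drive_fwd
5. grasp_ok: (ALIGN) → mode=IDLE action=drive_stop
6. grasp_ok: (IDLE) → mode=CHARGE action=drive_fwd

final mode: CHARGE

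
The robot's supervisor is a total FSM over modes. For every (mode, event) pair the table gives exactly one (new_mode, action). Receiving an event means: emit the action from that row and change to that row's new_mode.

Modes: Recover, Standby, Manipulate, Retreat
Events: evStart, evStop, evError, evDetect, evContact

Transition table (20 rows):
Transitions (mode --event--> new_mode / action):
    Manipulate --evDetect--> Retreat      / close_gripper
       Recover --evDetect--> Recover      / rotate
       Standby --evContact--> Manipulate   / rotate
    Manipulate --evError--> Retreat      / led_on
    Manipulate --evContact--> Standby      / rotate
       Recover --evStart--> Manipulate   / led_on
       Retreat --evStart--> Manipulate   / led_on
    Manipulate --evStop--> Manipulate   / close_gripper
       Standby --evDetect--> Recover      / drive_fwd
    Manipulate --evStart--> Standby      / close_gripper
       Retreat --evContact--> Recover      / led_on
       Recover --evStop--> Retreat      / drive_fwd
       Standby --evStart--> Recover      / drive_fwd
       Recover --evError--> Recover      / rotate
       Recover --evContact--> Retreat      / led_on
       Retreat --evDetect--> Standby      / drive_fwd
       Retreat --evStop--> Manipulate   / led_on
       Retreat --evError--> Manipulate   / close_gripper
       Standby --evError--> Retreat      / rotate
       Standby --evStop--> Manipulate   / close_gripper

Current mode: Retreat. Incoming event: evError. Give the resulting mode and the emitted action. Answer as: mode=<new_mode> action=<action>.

current mode = Retreat; filter table to that mode:
  (Retreat, evStart) → (Manipulate, led_on)
  (Retreat, evContact) → (Recover, led_on)
  (Retreat, evDetect) → (Standby, drive_fwd)
  (Retreat, evStop) → (Manipulate, led_on)
  (Retreat, evError) → (Manipulate, close_gripper)  ← event matches
event = evError selects (Manipulate, close_gripper)

mode=Manipulate action=close_gripper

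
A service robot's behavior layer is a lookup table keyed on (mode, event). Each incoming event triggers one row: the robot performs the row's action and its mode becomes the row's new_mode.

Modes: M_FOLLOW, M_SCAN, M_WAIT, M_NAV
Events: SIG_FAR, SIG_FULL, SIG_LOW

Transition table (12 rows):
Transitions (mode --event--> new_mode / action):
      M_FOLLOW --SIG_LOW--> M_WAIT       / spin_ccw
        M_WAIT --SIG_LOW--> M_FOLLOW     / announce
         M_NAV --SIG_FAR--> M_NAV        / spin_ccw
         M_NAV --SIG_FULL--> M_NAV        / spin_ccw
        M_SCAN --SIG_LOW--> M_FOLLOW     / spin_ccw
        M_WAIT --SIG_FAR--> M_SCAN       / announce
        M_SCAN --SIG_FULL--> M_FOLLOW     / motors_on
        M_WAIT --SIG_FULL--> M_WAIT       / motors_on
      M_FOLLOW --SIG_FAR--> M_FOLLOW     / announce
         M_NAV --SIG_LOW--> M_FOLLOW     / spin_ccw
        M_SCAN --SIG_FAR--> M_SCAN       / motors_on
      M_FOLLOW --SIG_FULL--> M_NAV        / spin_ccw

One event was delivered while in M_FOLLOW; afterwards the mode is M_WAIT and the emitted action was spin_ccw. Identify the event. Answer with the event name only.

SIG_LOW

try SIG_FAR: (M_FOLLOW, SIG_FAR) → (M_FOLLOW, announce)
try SIG_FULL: (M_FOLLOW, SIG_FULL) → (M_NAV, spin_ccw)
try SIG_LOW: (M_FOLLOW, SIG_LOW) → (M_WAIT, spin_ccw)  ← matches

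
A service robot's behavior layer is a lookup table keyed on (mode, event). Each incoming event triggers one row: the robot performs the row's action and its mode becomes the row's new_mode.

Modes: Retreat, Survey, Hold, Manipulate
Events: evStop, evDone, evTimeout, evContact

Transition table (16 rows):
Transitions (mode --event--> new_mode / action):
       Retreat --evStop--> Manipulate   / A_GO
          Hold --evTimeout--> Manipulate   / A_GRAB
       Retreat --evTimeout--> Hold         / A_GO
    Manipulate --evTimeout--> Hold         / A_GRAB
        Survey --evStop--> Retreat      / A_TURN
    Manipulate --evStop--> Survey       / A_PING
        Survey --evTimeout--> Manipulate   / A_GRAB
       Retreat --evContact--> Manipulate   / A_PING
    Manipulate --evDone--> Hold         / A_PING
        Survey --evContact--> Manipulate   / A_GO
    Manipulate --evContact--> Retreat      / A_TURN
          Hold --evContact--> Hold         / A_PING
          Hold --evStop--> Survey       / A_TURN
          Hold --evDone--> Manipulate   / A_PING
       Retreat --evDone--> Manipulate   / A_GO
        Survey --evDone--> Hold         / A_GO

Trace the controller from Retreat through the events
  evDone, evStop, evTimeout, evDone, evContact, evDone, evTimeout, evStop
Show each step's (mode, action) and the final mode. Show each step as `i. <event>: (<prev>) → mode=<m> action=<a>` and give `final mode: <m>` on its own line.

final mode: Survey

1. evDone: (Retreat) → mode=Manipulate action=A_GO
2. evStop: (Manipulate) → mode=Survey action=A_PING
3. evTimeout: (Survey) → mode=Manipulate action=A_GRAB
4. evDone: (Manipulate) → mode=Hold action=A_PING
5. evContact: (Hold) → mode=Hold action=A_PING
6. evDone: (Hold) → mode=Manipulate action=A_PING
7. evTimeout: (Manipulate) → mode=Hold action=A_GRAB
8. evStop: (Hold) → mode=Survey action=A_TURN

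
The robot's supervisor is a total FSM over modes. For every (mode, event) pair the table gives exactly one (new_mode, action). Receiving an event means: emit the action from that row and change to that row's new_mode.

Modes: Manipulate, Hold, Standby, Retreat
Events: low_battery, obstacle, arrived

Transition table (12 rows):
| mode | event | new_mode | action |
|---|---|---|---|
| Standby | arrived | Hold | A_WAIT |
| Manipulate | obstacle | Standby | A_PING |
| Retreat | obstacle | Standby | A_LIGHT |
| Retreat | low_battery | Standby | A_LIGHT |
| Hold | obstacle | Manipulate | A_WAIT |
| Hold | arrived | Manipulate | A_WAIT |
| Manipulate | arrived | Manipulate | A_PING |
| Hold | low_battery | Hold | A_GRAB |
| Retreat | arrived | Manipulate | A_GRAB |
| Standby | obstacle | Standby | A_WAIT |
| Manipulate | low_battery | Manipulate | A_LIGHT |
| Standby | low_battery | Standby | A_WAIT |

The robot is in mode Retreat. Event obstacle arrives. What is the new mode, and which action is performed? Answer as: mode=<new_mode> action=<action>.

mode=Standby action=A_LIGHT

current mode = Retreat; filter table to that mode:
  (Retreat, obstacle) → (Standby, A_LIGHT)  ← event matches
  (Retreat, low_battery) → (Standby, A_LIGHT)
  (Retreat, arrived) → (Manipulate, A_GRAB)
event = obstacle selects (Standby, A_LIGHT)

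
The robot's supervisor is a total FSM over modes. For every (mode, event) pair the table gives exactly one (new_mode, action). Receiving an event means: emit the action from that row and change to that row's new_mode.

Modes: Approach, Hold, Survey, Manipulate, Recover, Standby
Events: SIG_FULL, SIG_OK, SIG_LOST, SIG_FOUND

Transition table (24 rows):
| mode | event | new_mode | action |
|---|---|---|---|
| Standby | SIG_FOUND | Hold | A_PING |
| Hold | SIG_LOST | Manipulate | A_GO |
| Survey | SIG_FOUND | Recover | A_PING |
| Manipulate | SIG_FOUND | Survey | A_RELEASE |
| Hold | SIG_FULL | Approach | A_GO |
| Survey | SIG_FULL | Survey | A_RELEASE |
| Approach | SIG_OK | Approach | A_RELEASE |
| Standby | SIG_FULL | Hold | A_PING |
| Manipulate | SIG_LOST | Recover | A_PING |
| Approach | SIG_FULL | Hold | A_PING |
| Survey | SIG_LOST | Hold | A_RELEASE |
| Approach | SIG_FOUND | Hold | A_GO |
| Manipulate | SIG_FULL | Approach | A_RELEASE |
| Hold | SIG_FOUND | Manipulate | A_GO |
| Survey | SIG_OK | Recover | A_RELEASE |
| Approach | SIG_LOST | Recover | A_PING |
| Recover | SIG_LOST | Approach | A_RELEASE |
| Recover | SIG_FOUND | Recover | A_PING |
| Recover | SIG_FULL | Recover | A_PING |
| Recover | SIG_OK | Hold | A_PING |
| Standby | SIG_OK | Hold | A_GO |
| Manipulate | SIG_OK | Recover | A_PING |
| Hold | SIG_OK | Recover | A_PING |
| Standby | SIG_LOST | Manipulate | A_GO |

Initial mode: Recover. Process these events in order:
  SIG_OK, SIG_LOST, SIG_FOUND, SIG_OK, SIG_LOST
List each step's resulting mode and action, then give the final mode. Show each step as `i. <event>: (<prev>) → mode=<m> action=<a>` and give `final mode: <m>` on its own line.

final mode: Approach

1. SIG_OK: (Recover) → mode=Hold action=A_PING
2. SIG_LOST: (Hold) → mode=Manipulate action=A_GO
3. SIG_FOUND: (Manipulate) → mode=Survey action=A_RELEASE
4. SIG_OK: (Survey) → mode=Recover action=A_RELEASE
5. SIG_LOST: (Recover) → mode=Approach action=A_RELEASE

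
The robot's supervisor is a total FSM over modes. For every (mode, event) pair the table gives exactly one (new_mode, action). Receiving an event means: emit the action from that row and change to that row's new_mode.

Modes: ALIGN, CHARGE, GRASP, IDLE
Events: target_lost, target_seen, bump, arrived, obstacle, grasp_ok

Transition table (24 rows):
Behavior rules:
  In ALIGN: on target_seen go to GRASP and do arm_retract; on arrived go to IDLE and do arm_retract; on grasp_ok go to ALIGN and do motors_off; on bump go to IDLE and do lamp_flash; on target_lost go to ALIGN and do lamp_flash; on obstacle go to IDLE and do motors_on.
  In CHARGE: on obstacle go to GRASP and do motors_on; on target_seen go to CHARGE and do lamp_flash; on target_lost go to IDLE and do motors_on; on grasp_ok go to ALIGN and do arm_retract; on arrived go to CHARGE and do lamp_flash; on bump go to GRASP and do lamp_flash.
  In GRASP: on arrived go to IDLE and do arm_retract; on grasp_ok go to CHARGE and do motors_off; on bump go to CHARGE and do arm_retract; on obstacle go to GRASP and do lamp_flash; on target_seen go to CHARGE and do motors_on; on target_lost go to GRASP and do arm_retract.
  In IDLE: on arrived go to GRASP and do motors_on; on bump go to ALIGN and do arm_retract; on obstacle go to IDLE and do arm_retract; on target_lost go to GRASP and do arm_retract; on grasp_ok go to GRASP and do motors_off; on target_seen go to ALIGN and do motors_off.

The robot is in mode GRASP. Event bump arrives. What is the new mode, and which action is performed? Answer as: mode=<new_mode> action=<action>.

mode=CHARGE action=arm_retract

current mode = GRASP; filter table to that mode:
  (GRASP, arrived) → (IDLE, arm_retract)
  (GRASP, grasp_ok) → (CHARGE, motors_off)
  (GRASP, bump) → (CHARGE, arm_retract)  ← event matches
  (GRASP, obstacle) → (GRASP, lamp_flash)
  (GRASP, target_seen) → (CHARGE, motors_on)
  (GRASP, target_lost) → (GRASP, arm_retract)
event = bump selects (CHARGE, arm_retract)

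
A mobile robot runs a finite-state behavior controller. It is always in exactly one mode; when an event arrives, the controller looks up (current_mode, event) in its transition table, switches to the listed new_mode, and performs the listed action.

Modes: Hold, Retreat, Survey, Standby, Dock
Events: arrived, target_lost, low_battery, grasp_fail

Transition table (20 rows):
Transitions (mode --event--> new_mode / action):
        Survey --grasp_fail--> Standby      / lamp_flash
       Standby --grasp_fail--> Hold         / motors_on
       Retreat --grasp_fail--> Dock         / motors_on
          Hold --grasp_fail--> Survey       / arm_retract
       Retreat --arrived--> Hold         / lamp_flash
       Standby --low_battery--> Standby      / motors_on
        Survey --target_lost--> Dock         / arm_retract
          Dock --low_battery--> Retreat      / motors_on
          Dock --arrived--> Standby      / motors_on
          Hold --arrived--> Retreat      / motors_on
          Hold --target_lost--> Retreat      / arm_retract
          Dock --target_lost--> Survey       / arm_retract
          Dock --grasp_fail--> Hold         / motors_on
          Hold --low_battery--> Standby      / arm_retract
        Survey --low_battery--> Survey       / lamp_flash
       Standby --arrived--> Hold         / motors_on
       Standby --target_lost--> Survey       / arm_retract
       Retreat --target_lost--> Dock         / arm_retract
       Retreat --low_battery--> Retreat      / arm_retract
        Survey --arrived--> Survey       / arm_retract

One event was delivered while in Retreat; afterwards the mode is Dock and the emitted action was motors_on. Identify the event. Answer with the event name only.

grasp_fail

try arrived: (Retreat, arrived) → (Hold, lamp_flash)
try target_lost: (Retreat, target_lost) → (Dock, arm_retract)
try low_battery: (Retreat, low_battery) → (Retreat, arm_retract)
try grasp_fail: (Retreat, grasp_fail) → (Dock, motors_on)  ← matches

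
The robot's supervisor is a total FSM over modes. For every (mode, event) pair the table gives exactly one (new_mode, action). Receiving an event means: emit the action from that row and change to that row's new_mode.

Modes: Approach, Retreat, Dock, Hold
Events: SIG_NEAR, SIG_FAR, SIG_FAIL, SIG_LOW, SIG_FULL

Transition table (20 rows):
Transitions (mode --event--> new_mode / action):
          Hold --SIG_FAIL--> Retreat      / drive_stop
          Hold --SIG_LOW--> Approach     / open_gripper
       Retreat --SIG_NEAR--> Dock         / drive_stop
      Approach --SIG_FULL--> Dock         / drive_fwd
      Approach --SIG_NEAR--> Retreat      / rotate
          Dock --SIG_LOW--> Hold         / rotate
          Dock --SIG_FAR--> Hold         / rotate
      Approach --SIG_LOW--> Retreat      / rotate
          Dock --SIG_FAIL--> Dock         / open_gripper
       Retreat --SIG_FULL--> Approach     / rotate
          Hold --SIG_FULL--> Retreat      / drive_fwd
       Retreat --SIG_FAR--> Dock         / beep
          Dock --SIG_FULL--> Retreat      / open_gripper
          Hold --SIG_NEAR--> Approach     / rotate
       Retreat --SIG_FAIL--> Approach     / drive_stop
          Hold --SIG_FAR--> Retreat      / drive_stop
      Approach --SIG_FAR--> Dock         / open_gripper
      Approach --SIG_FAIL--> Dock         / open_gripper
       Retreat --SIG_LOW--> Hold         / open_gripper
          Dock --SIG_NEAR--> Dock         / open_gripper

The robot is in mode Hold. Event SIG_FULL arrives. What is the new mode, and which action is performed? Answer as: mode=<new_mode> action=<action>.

current mode = Hold; filter table to that mode:
  (Hold, SIG_FAIL) → (Retreat, drive_stop)
  (Hold, SIG_LOW) → (Approach, open_gripper)
  (Hold, SIG_FULL) → (Retreat, drive_fwd)  ← event matches
  (Hold, SIG_NEAR) → (Approach, rotate)
  (Hold, SIG_FAR) → (Retreat, drive_stop)
event = SIG_FULL selects (Retreat, drive_fwd)

mode=Retreat action=drive_fwd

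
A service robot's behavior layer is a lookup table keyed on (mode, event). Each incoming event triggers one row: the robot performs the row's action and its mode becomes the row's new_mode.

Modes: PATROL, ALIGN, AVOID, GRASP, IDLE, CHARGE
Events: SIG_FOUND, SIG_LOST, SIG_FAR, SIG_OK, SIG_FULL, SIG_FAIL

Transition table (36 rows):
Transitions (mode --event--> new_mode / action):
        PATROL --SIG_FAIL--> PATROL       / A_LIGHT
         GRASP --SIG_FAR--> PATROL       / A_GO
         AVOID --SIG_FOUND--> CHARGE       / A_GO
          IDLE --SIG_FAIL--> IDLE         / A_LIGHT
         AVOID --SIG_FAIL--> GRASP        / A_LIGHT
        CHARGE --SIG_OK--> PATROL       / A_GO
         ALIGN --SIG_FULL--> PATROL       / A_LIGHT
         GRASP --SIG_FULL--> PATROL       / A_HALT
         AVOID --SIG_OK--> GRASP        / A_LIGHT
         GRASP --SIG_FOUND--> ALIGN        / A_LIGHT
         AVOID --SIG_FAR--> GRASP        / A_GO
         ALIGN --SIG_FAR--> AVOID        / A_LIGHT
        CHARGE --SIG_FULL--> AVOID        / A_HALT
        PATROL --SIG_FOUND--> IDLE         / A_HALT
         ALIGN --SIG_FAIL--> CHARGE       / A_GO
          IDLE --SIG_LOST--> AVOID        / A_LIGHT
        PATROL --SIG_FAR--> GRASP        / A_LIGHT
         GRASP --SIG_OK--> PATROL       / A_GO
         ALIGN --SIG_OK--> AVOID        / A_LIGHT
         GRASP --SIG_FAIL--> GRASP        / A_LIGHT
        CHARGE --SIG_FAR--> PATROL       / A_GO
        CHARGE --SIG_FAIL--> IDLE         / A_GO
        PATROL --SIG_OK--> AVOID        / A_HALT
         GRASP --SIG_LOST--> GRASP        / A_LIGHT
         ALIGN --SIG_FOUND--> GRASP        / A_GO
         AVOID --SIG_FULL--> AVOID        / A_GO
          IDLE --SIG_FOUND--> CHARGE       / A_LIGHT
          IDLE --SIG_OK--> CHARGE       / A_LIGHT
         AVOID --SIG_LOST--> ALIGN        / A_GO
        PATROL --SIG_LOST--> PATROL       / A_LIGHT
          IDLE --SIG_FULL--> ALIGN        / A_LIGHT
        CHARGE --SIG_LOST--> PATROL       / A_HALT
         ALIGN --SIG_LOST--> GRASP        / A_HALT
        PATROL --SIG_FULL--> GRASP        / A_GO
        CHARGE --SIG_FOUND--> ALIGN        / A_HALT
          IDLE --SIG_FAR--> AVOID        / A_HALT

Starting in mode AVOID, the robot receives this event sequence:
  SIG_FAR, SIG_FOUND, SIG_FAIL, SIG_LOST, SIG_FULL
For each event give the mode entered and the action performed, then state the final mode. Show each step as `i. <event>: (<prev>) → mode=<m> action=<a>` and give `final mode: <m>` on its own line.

1. SIG_FAR: (AVOID) → mode=GRASP action=A_GO
2. SIG_FOUND: (GRASP) → mode=ALIGN action=A_LIGHT
3. SIG_FAIL: (ALIGN) → mode=CHARGE action=A_GO
4. SIG_LOST: (CHARGE) → mode=PATROL action=A_HALT
5. SIG_FULL: (PATROL) → mode=GRASP action=A_GO

final mode: GRASP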